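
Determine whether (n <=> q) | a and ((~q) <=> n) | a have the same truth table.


Compare truth tables:
a | n | q | φ | ψ
-----------------
False | False | False | True | False
True | False | False | True | True
False | True | False | False | True
True | True | False | True | True
False | False | True | False | True
True | False | True | True | True
False | True | True | True | False
True | True | True | True | True
They differ at row 1 (a=False, n=False, q=False): φ=True but ψ=False.

No, they are not logically equivalent.


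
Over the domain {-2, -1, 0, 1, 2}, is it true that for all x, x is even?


Evaluate the predicate on each element: -2:T, -1:F, 0:T, 1:F, 2:T.
Counterexample x = -1 fails the predicate.

F


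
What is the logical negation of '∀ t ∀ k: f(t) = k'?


Negation flips each quantifier (∀↔∃) and negates the inner predicate.
¬(∀ t ∀ k: φ) = ∃ t ∃ k: ¬φ.

∃ t ∃ k: ¬(f(t) = k)


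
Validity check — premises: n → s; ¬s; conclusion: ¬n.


This matches the form of modus tollens: the conclusion follows in every model of the premises.

Valid.


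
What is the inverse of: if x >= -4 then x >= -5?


The inverse of (P → Q) is (¬P → ¬Q). It is equivalent to the converse, not to the original.
Here P = 'x >= -4' and Q = 'x >= -5'.

If not (x >= -4), then not (x >= -5).


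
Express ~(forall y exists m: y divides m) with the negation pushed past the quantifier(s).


Negation flips each quantifier (∀↔∃) and negates the inner predicate.
¬(forall y exists m: φ) = exists y forall m: ¬φ.

exists y forall m: ~(y divides m)


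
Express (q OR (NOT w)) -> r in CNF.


Step 1: Rewrite as ¬(q ∨ (¬w)) ∨ r = (¬q ∧ ¬(¬w)) ∨ r.
Step 2: Distribute ∨ over ∧.
Step 3: Eliminate any double negations (¬¬X = X).

((NOT q) OR r) AND (w OR r)


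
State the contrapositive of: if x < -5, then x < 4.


The contrapositive of (P → Q) is (¬Q → ¬P); it is logically equivalent to the original.
Here P = 'x < -5' and Q = 'x < 4'.

If not (x < 4), then not (x < -5).


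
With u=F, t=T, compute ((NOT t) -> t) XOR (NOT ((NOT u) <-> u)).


Substitute u=F, t=T:
NOT t = F
(NOT t) -> t = F -> T = T
NOT u = T
(NOT u) <-> u = T <-> F = F
NOT ((NOT u) <-> u) = T
((NOT t) -> t) XOR (NOT ((NOT u) <-> u)) = T XOR T = F

F


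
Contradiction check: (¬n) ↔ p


Truth table over {n, p}:
n | p | φ
---------
F | F | F
T | F | T
F | T | T
T | T | F
Satisfying assignment at row 2: n=T, p=F gives T.

No, it is not a contradiction.


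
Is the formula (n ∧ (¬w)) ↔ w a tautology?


Build the truth table over {n, w}:
n | w | φ
---------
F | F | T
T | F | F
F | T | F
T | T | F
Counterexample at row 2: with n=T, w=F, the formula is F.

No, it is not a tautology.


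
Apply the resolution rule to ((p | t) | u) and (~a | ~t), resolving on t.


The clauses contain complementary literals t and ~t.
Resolution eliminates this pair and disjoins the remaining literals (merging duplicates).

((u | p) | ~a)


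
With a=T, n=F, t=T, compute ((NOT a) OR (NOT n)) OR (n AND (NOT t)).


Substitute a=T, n=F, t=T:
NOT a = F
NOT n = T
(NOT a) OR (NOT n) = F OR T = T
NOT t = F
n AND (NOT t) = F AND F = F
((NOT a) OR (NOT n)) OR (n AND (NOT t)) = T OR F = T

T


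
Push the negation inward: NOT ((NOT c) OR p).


De Morgan: the negation of a disjunction is the conjunction of the negations.
Distribute NOT across OR, flipping it to AND, and negate each literal.

c AND (NOT p)


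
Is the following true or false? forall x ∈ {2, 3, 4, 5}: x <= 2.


Evaluate the predicate on each element: 2:True, 3:False, 4:False, 5:False.
Counterexample x = 3 fails the predicate.

False


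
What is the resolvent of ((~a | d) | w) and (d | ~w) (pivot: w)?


The clauses contain complementary literals w and ~w.
Resolution eliminates this pair and disjoins the remaining literals (merging duplicates).

(d | ~a)


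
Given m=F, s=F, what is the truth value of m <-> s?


Biconditional is true when both operands have the same truth value.
Substitute: m=F, s=F.
F <-> F evaluates to T.

T


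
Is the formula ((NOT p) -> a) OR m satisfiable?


Search for a satisfying assignment over {a, m, p}.
Try a=T, m=F, p=F: the formula evaluates to T.
A satisfying assignment exists.

Satisfiable.


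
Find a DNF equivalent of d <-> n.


Step 1: d ↔ n is true exactly when both agree: (d ∧ n) ∨ (¬d ∧ ¬n).

(d AND n) OR ((NOT d) AND (NOT n))


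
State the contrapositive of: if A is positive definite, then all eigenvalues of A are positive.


The contrapositive of (P → Q) is (¬Q → ¬P); it is logically equivalent to the original.
Here P = 'A is positive definite' and Q = 'all eigenvalues of A are positive'.

If not (all eigenvalues of A are positive), then not (A is positive definite).


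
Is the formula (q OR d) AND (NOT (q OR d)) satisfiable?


Check all 4 assignments over {d, q}:
d | q | φ
---------
F | F | F
T | F | F
F | T | F
T | T | F
No assignment makes the formula true.

Unsatisfiable.


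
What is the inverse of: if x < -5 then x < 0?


The inverse of (P → Q) is (¬P → ¬Q). It is equivalent to the converse, not to the original.
Here P = 'x < -5' and Q = 'x < 0'.

If not (x < -5), then not (x < 0).


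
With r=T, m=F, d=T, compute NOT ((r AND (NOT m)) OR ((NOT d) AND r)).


Substitute r=T, m=F, d=T:
NOT m = T
r AND (NOT m) = T AND T = T
NOT d = F
(NOT d) AND r = F AND T = F
(r AND (NOT m)) OR ((NOT d) AND r) = T OR F = T
NOT ((r AND (NOT m)) OR ((NOT d) AND r)) = F

F


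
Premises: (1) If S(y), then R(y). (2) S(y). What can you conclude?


Modus ponens: from (P → Q) and P, infer Q.
P = 'S(y)' is asserted, and P → Q holds, so Q follows.

R(y).


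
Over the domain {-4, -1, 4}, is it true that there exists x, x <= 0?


Evaluate the predicate on each element: -4:T, -1:T, 4:F.
Witness x = -4 satisfies the predicate.

T


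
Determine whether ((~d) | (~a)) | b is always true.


Build the truth table over {a, b, d}:
a | b | d | φ
-------------
False | False | False | True
True | False | False | True
False | True | False | True
True | True | False | True
False | False | True | True
True | False | True | False
False | True | True | True
True | True | True | True
Counterexample at row 6: with a=True, b=False, d=True, the formula is False.

No, it is not a tautology.


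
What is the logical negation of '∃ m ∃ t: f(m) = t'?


Negation flips each quantifier (∀↔∃) and negates the inner predicate.
¬(∃ m ∃ t: φ) = ∀ m ∀ t: ¬φ.

∀ m ∀ t: ¬(f(m) = t)


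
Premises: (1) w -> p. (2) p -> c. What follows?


Hypothetical syllogism: from (P → Q) and (Q → R), infer (P → R).
Chain the two implications through the shared middle term 'p'.

w -> c


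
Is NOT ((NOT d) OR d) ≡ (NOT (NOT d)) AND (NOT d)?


Compare truth tables:
d | φ | ψ
---------
F | F | F
T | F | F
The columns φ and ψ agree on every row.

Yes, they are logically equivalent.


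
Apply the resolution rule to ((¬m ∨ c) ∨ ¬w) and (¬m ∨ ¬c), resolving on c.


The clauses contain complementary literals c and ¬c.
Resolution eliminates this pair and disjoins the remaining literals (merging duplicates).

(¬m ∨ ¬w)


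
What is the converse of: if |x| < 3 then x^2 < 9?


The converse of (P → Q) is (Q → P). It is not in general equivalent to the original.
Here P = '|x| < 3' and Q = 'x^2 < 9'.

If x^2 < 9, then |x| < 3.


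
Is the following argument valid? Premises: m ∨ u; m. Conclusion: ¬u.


This is affirming a disjunct (fallacy). There exist truth assignments where the premises are all true but the conclusion is false.

Invalid.


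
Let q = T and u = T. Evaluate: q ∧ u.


Conjunction is true only when both operands are true.
Substitute: q=T, u=T.
T ∧ T evaluates to T.

T


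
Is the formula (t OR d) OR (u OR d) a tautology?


Build the truth table over {d, t, u}:
d | t | u | φ
-------------
F | F | F | F
T | F | F | T
F | T | F | T
T | T | F | T
F | F | T | T
T | F | T | T
F | T | T | T
T | T | T | T
Counterexample at row 1: with d=F, t=F, u=F, the formula is F.

No, it is not a tautology.


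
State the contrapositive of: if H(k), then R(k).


The contrapositive of (P → Q) is (¬Q → ¬P); it is logically equivalent to the original.
Here P = 'H(k)' and Q = 'R(k)'.

If not (R(k)), then not (H(k)).


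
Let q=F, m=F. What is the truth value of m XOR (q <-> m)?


Substitute q=F, m=F:
q <-> m = F <-> F = T
m XOR (q <-> m) = F XOR T = T

T


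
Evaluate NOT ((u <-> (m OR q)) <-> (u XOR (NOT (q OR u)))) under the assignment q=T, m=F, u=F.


Substitute q=T, m=F, u=F:
m OR q = F OR T = T
u <-> (m OR q) = F <-> T = F
q OR u = T OR F = T
NOT (q OR u) = F
u XOR (NOT (q OR u)) = F XOR F = F
(u <-> (m OR q)) <-> (u XOR (NOT (q OR u))) = F <-> F = T
NOT ((u <-> (m OR q)) <-> (u XOR (NOT (q OR u)))) = F

F


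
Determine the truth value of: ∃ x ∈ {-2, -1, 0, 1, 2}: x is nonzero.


Evaluate the predicate on each element: -2:T, -1:T, 0:F, 1:T, 2:T.
Witness x = -2 satisfies the predicate.

T


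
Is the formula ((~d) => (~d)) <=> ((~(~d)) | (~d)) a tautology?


Build the truth table over {d}:
d | φ
-----
False | True
True | True
Every row evaluates to true.

Yes, it is a tautology.


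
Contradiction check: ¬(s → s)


Truth table over {s}:
s | φ
-----
F | F
T | F
Every row is false.

Yes, it is a contradiction.


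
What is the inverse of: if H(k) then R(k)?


The inverse of (P → Q) is (¬P → ¬Q). It is equivalent to the converse, not to the original.
Here P = 'H(k)' and Q = 'R(k)'.

If not (H(k)), then not (R(k)).


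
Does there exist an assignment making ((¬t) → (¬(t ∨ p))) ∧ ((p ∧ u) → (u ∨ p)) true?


Search for a satisfying assignment over {p, t, u}.
Try p=F, t=F, u=F: the formula evaluates to T.
A satisfying assignment exists.

Satisfiable.


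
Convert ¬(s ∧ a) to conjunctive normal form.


Step 1: Apply De Morgan: ¬(s ∧ a) = ¬s ∨ ¬a.

(¬s) ∨ (¬a)


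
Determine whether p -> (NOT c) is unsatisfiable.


Truth table over {c, p}:
c | p | φ
---------
F | F | T
T | F | T
F | T | T
T | T | F
Satisfying assignment at row 1: c=F, p=F gives T.

No, it is not a contradiction.


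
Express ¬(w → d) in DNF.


Step 1: Rewrite implication then negate: ¬(¬w ∨ d) = w ∧ ¬d.

w ∧ (¬d)


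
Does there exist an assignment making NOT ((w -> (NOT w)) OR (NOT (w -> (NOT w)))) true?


Check all 2 assignments over {w}:
w | φ
-----
F | F
T | F
No assignment makes the formula true.

Unsatisfiable.


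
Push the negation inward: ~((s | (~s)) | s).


De Morgan: the negation of a disjunction is the conjunction of the negations.
Distribute ~ across |, flipping it to &, and negate each literal.

((~s) & s) & (~s)


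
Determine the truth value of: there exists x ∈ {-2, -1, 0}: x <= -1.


Evaluate the predicate on each element: -2:T, -1:T, 0:F.
Witness x = -2 satisfies the predicate.

T


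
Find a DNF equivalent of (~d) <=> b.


Step 1: (¬d) ↔ b is true exactly when both agree: ((¬d) ∧ b) ∨ (¬(¬d) ∧ ¬b).
Step 2: Eliminate any double negations (¬¬X = X).

((~d) & b) | (d & (~b))


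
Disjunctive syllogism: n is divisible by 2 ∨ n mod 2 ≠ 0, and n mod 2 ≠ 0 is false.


Disjunctive syllogism: from (P ∨ Q) and ¬P, infer Q.
One disjunct, 'n mod 2 ≠ 0', is ruled out; the other must hold.

n is divisible by 2


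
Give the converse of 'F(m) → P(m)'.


The converse of (P → Q) is (Q → P). It is not in general equivalent to the original.
Here P = 'F(m)' and Q = 'P(m)'.

If P(m), then F(m).


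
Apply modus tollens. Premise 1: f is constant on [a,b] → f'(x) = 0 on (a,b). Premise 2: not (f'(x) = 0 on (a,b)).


Modus tollens: from (P → Q) and ¬Q, infer ¬P.
Q = 'f'(x) = 0 on (a,b)' is denied; since P → Q, P must also fail.

Not (f is constant on [a,b]).


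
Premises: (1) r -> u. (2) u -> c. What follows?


Hypothetical syllogism: from (P → Q) and (Q → R), infer (P → R).
Chain the two implications through the shared middle term 'u'.

r -> c


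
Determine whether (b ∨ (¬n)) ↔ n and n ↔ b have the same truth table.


Compare truth tables:
b | n | φ | ψ
-------------
F | F | F | T
T | F | F | F
F | T | F | F
T | T | T | T
They differ at row 1 (b=F, n=F): φ=F but ψ=T.

No, they are not logically equivalent.


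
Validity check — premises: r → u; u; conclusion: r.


This is affirming the consequent (fallacy). There exist truth assignments where the premises are all true but the conclusion is false.

Invalid.


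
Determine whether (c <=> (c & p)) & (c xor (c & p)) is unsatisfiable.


Truth table over {c, p}:
c | p | φ
---------
False | False | False
True | False | False
False | True | False
True | True | False
Every row is false.

Yes, it is a contradiction.


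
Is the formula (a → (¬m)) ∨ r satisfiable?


Search for a satisfying assignment over {a, m, r}.
Try a=F, m=F, r=F: the formula evaluates to T.
A satisfying assignment exists.

Satisfiable.


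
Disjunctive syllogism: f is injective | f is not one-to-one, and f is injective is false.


Disjunctive syllogism: from (P ∨ Q) and ¬P, infer Q.
One disjunct, 'f is injective', is ruled out; the other must hold.

f is not one-to-one


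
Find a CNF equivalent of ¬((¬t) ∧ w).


Step 1: Apply De Morgan: ¬((¬t) ∧ w) = ¬(¬t) ∨ ¬w.
Step 2: Eliminate any double negations (¬¬X = X).

t ∨ (¬w)


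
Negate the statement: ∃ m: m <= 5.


¬(∀ x: φ) = ∃ x: ¬φ, and ¬(∃ x: φ) = ∀ x: ¬φ.
Apply to the existential statement.

∀ m: ¬(m <= 5)


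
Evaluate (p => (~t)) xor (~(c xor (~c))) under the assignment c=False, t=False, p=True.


Substitute c=False, t=False, p=True:
~t = True
p => (~t) = True => True = True
~c = True
c xor (~c) = False xor True = True
~(c xor (~c)) = False
(p => (~t)) xor (~(c xor (~c))) = True xor False = True

True


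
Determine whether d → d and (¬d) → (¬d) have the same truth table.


Compare truth tables:
d | φ | ψ
---------
F | T | T
T | T | T
The columns φ and ψ agree on every row.

Yes, they are logically equivalent.


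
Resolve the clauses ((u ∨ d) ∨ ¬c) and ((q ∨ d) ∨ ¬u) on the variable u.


The clauses contain complementary literals u and ¬u.
Resolution eliminates this pair and disjoins the remaining literals (merging duplicates).

((¬c ∨ d) ∨ q)


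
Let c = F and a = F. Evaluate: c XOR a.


Exclusive or is true when exactly one operand is true.
Substitute: c=F, a=F.
F XOR F evaluates to F.

F


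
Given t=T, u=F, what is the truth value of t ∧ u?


Conjunction is true only when both operands are true.
Substitute: t=T, u=F.
T ∧ F evaluates to F.

F


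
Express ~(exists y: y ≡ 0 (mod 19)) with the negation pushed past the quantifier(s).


¬(forall x: φ) = exists x: ¬φ, and ¬(exists x: φ) = forall x: ¬φ.
Apply to the existential statement.

forall y: ~(y ≡ 0 (mod 19))


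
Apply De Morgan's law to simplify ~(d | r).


De Morgan: the negation of a disjunction is the conjunction of the negations.
Distribute ~ across |, flipping it to &, and negate each literal.

(~d) & (~r)


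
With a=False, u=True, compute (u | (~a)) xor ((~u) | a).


Substitute a=False, u=True:
~a = True
u | (~a) = True | True = True
~u = False
(~u) | a = False | False = False
(u | (~a)) xor ((~u) | a) = True xor False = True

True


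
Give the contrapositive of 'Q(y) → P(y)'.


The contrapositive of (P → Q) is (¬Q → ¬P); it is logically equivalent to the original.
Here P = 'Q(y)' and Q = 'P(y)'.

If not (P(y)), then not (Q(y)).


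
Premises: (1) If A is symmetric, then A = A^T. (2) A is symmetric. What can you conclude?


Modus ponens: from (P → Q) and P, infer Q.
P = 'A is symmetric' is asserted, and P → Q holds, so Q follows.

A = A^T.


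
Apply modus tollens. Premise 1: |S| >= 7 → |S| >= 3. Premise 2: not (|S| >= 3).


Modus tollens: from (P → Q) and ¬Q, infer ¬P.
Q = '|S| >= 3' is denied; since P → Q, P must also fail.

Not (|S| >= 7).


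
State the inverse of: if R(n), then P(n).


The inverse of (P → Q) is (¬P → ¬Q). It is equivalent to the converse, not to the original.
Here P = 'R(n)' and Q = 'P(n)'.

If not (R(n)), then not (P(n)).


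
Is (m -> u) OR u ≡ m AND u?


Compare truth tables:
m | u | φ | ψ
-------------
F | F | T | F
T | F | F | F
F | T | T | F
T | T | T | T
They differ at row 1 (m=F, u=F): φ=T but ψ=F.

No, they are not logically equivalent.


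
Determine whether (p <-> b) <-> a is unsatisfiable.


Truth table over {a, b, p}:
a | b | p | φ
-------------
F | F | F | F
T | F | F | T
F | T | F | T
T | T | F | F
F | F | T | T
T | F | T | F
F | T | T | F
T | T | T | T
Satisfying assignment at row 2: a=T, b=F, p=F gives T.

No, it is not a contradiction.


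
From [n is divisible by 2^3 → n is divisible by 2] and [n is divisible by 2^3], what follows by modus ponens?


Modus ponens: from (P → Q) and P, infer Q.
P = 'n is divisible by 2^3' is asserted, and P → Q holds, so Q follows.

n is divisible by 2.


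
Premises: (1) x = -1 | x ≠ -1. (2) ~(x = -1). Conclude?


Disjunctive syllogism: from (P ∨ Q) and ¬P, infer Q.
One disjunct, 'x = -1', is ruled out; the other must hold.

x ≠ -1


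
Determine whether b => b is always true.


Build the truth table over {b}:
b | φ
-----
False | True
True | True
Every row evaluates to true.

Yes, it is a tautology.


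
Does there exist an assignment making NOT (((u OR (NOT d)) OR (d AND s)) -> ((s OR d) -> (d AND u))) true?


Search for a satisfying assignment over {d, s, u}.
Try d=F, s=T, u=F: the formula evaluates to T.
A satisfying assignment exists.

Satisfiable.


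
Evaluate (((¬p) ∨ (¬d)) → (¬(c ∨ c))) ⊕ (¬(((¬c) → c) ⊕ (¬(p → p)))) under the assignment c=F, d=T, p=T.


Substitute c=F, d=T, p=T:
… (earlier sub-steps elided)
c ∨ c = F ∨ F = F
¬(c ∨ c) = T
((¬p) ∨ (¬d)) → (¬(c ∨ c)) = F → T = T
¬c = T
(¬c) → c = T → F = F
p → p = T → T = T
¬(p → p) = F
((¬c) → c) ⊕ (¬(p → p)) = F ⊕ F = F
¬(((¬c) → c) ⊕ (¬(p → p))) = T
(((¬p) ∨ (¬d)) → (¬(c ∨ c))) ⊕ (¬(((¬c) → c) ⊕ (¬(p → p)))) = T ⊕ T = F

F


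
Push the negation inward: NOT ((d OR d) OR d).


De Morgan: the negation of a disjunction is the conjunction of the negations.
Distribute NOT across OR, flipping it to AND, and negate each literal.

((NOT d) AND (NOT d)) AND (NOT d)


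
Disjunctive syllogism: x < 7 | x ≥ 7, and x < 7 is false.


Disjunctive syllogism: from (P ∨ Q) and ¬P, infer Q.
One disjunct, 'x < 7', is ruled out; the other must hold.

x ≥ 7


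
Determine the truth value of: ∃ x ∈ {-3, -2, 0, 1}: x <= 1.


Evaluate the predicate on each element: -3:T, -2:T, 0:T, 1:T.
Witness x = -3 satisfies the predicate.

T


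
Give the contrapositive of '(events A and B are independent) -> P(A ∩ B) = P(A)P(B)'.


The contrapositive of (P → Q) is (¬Q → ¬P); it is logically equivalent to the original.
Here P = '(events A and B are independent)' and Q = 'P(A ∩ B) = P(A)P(B)'.

If not (P(A ∩ B) = P(A)P(B)), then not ((events A and B are independent)).


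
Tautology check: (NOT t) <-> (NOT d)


Build the truth table over {d, t}:
d | t | φ
---------
F | F | T
T | F | F
F | T | F
T | T | T
Counterexample at row 2: with d=T, t=F, the formula is F.

No, it is not a tautology.


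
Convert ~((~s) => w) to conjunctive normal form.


Step 1: Rewrite (¬s) → w as ¬(¬s) ∨ w.
Step 2: Negate: ¬(¬(¬s) ∨ w) = (¬s) ∧ ¬w (De Morgan + double negation).

(~s) & (~w)


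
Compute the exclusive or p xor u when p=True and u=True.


Exclusive or is true when exactly one operand is true.
Substitute: p=True, u=True.
True xor True evaluates to False.

False


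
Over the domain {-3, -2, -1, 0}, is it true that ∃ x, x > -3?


Evaluate the predicate on each element: -3:F, -2:T, -1:T, 0:T.
Witness x = -2 satisfies the predicate.

T


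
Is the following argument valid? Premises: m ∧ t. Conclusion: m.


This matches the form of conjunction elimination: the conclusion follows in every model of the premises.

Valid.


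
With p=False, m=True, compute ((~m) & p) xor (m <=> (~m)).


Substitute p=False, m=True:
~m = False
(~m) & p = False & False = False
~m = False
m <=> (~m) = True <=> False = False
((~m) & p) xor (m <=> (~m)) = False xor False = False

False


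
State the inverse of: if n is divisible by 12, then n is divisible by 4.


The inverse of (P → Q) is (¬P → ¬Q). It is equivalent to the converse, not to the original.
Here P = 'n is divisible by 12' and Q = 'n is divisible by 4'.

If not (n is divisible by 12), then not (n is divisible by 4).


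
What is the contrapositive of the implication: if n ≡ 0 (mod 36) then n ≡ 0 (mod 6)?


The contrapositive of (P → Q) is (¬Q → ¬P); it is logically equivalent to the original.
Here P = 'n ≡ 0 (mod 36)' and Q = 'n ≡ 0 (mod 6)'.

If not (n ≡ 0 (mod 6)), then not (n ≡ 0 (mod 36)).


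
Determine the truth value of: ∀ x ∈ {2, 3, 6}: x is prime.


Evaluate the predicate on each element: 2:T, 3:T, 6:F.
Counterexample x = 6 fails the predicate.

F


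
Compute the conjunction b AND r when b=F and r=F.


Conjunction is true only when both operands are true.
Substitute: b=F, r=F.
F AND F evaluates to F.

F


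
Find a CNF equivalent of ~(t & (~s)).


Step 1: Apply De Morgan: ¬(t ∧ (¬s)) = ¬t ∨ ¬(¬s).
Step 2: Eliminate any double negations (¬¬X = X).

(~t) | s


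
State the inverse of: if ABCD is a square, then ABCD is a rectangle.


The inverse of (P → Q) is (¬P → ¬Q). It is equivalent to the converse, not to the original.
Here P = 'ABCD is a square' and Q = 'ABCD is a rectangle'.

If not (ABCD is a square), then not (ABCD is a rectangle).


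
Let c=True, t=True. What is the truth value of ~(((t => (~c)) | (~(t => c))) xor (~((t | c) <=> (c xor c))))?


Substitute c=True, t=True:
… (earlier sub-steps elided)
t => (~c) = True => False = False
t => c = True => True = True
~(t => c) = False
(t => (~c)) | (~(t => c)) = False | False = False
t | c = True | True = True
c xor c = True xor True = False
(t | c) <=> (c xor c) = True <=> False = False
~((t | c) <=> (c xor c)) = True
((t => (~c)) | (~(t => c))) xor (~((t | c) <=> (c xor c))) = False xor True = True
~(((t => (~c)) | (~(t => c))) xor (~((t | c) <=> (c xor c)))) = False

False


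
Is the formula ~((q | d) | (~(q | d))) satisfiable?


Check all 4 assignments over {d, q}:
d | q | φ
---------
False | False | False
True | False | False
False | True | False
True | True | False
No assignment makes the formula true.

Unsatisfiable.


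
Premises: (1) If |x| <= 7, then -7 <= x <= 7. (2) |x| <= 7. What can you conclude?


Modus ponens: from (P → Q) and P, infer Q.
P = '|x| <= 7' is asserted, and P → Q holds, so Q follows.

-7 <= x <= 7.


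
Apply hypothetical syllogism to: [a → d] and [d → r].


Hypothetical syllogism: from (P → Q) and (Q → R), infer (P → R).
Chain the two implications through the shared middle term 'd'.

a → r


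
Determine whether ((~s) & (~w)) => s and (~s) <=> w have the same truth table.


Compare truth tables:
s | w | φ | ψ
-------------
False | False | False | False
True | False | True | True
False | True | True | True
True | True | True | False
They differ at row 4 (s=True, w=True): φ=True but ψ=False.

No, they are not logically equivalent.


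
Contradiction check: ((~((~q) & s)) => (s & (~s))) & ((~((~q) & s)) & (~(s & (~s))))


Truth table over {q, s}:
q | s | φ
---------
False | False | False
True | False | False
False | True | False
True | True | False
Every row is false.

Yes, it is a contradiction.


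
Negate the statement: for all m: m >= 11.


¬(for all x: φ) = there exists x: ¬φ, and ¬(there exists x: φ) = for all x: ¬φ.
Apply to the universal statement.

there exists m: NOT(m >= 11)


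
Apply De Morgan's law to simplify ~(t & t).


De Morgan: the negation of a conjunction is the disjunction of the negations.
Distribute ~ across &, flipping it to |, and negate each literal.

(~t) | (~t)


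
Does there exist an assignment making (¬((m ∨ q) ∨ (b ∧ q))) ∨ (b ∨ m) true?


Search for a satisfying assignment over {b, m, q}.
Try b=F, m=F, q=F: the formula evaluates to T.
A satisfying assignment exists.

Satisfiable.


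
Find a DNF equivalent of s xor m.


Step 1: s ⊕ m is true exactly when they disagree: (s ∧ ¬m) ∨ (¬s ∧ m).

(s & (~m)) | ((~s) & m)


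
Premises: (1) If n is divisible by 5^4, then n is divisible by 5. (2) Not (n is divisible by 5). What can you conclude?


Modus tollens: from (P → Q) and ¬Q, infer ¬P.
Q = 'n is divisible by 5' is denied; since P → Q, P must also fail.

Not (n is divisible by 5^4).


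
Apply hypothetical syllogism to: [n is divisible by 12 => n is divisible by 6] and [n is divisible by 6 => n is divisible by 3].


Hypothetical syllogism: from (P → Q) and (Q → R), infer (P → R).
Chain the two implications through the shared middle term 'n is divisible by 6'.

n is divisible by 12 => n is divisible by 3


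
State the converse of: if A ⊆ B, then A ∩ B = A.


The converse of (P → Q) is (Q → P). It is not in general equivalent to the original.
Here P = 'A ⊆ B' and Q = 'A ∩ B = A'.

If A ∩ B = A, then A ⊆ B.


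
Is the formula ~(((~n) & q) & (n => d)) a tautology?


Build the truth table over {d, n, q}:
d | n | q | φ
-------------
False | False | False | True
True | False | False | True
False | True | False | True
True | True | False | True
False | False | True | False
True | False | True | False
False | True | True | True
True | True | True | True
Counterexample at row 5: with d=False, n=False, q=True, the formula is False.

No, it is not a tautology.


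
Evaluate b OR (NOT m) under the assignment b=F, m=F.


Substitute b=F, m=F:
NOT m = T
b OR (NOT m) = F OR T = T

T


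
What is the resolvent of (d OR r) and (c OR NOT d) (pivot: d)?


The clauses contain complementary literals d and NOTd.
Resolution eliminates this pair and disjoins the remaining literals (merging duplicates).

(r OR c)


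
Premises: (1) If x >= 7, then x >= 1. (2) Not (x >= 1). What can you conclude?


Modus tollens: from (P → Q) and ¬Q, infer ¬P.
Q = 'x >= 1' is denied; since P → Q, P must also fail.

Not (x >= 7).


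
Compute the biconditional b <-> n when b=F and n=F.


Biconditional is true when both operands have the same truth value.
Substitute: b=F, n=F.
F <-> F evaluates to T.

T


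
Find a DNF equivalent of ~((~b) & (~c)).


Step 1: Apply De Morgan: ¬((¬b) ∧ (¬c)) = ¬(¬b) ∨ ¬(¬c).
Step 2: Eliminate any double negations (¬¬X = X).

b | c


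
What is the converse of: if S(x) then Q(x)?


The converse of (P → Q) is (Q → P). It is not in general equivalent to the original.
Here P = 'S(x)' and Q = 'Q(x)'.

If Q(x), then S(x).


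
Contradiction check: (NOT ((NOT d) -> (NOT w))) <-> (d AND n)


Truth table over {d, n, w}:
d | n | w | φ
-------------
F | F | F | T
T | F | F | T
F | T | F | T
T | T | F | F
F | F | T | F
T | F | T | T
F | T | T | F
T | T | T | F
Satisfying assignment at row 1: d=F, n=F, w=F gives T.

No, it is not a contradiction.


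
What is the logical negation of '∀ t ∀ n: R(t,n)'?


Negation flips each quantifier (∀↔∃) and negates the inner predicate.
¬(∀ t ∀ n: φ) = ∃ t ∃ n: ¬φ.

∃ t ∃ n: ¬(R(t,n))


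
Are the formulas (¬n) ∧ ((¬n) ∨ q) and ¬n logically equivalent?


Compare truth tables:
n | q | φ | ψ
-------------
F | F | T | T
T | F | F | F
F | T | T | T
T | T | F | F
The columns φ and ψ agree on every row.

Yes, they are logically equivalent.


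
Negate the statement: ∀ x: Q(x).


¬(∀ x: φ) = ∃ x: ¬φ, and ¬(∃ x: φ) = ∀ x: ¬φ.
Apply to the universal statement.

∃ x: ¬(Q(x))


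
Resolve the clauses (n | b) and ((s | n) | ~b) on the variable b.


The clauses contain complementary literals b and ~b.
Resolution eliminates this pair and disjoins the remaining literals (merging duplicates).

(n | s)


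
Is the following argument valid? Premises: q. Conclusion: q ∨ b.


This matches the form of disjunction introduction: the conclusion follows in every model of the premises.

Valid.


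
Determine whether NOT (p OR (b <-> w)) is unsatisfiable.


Truth table over {b, p, w}:
b | p | w | φ
-------------
F | F | F | F
T | F | F | T
F | T | F | F
T | T | F | F
F | F | T | T
T | F | T | F
F | T | T | F
T | T | T | F
Satisfying assignment at row 2: b=T, p=F, w=F gives T.

No, it is not a contradiction.


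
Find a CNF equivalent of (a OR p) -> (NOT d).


Step 1: Rewrite as ¬(a ∨ p) ∨ (¬d) = (¬a ∧ ¬p) ∨ (¬d).
Step 2: Distribute ∨ over ∧.

((NOT a) OR (NOT d)) AND ((NOT p) OR (NOT d))


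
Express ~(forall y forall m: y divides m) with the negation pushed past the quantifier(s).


Negation flips each quantifier (∀↔∃) and negates the inner predicate.
¬(forall y forall m: φ) = exists y exists m: ¬φ.

exists y exists m: ~(y divides m)


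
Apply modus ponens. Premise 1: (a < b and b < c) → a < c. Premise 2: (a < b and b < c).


Modus ponens: from (P → Q) and P, infer Q.
P = '(a < b and b < c)' is asserted, and P → Q holds, so Q follows.

a < c.


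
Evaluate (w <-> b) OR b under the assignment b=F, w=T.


Substitute b=F, w=T:
w <-> b = T <-> F = F
(w <-> b) OR b = F OR F = F

F


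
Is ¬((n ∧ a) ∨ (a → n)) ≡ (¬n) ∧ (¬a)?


Compare truth tables:
a | n | φ | ψ
-------------
F | F | F | T
T | F | T | F
F | T | F | F
T | T | F | F
They differ at row 1 (a=F, n=F): φ=F but ψ=T.

No, they are not logically equivalent.


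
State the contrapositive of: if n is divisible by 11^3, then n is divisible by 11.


The contrapositive of (P → Q) is (¬Q → ¬P); it is logically equivalent to the original.
Here P = 'n is divisible by 11^3' and Q = 'n is divisible by 11'.

If not (n is divisible by 11), then not (n is divisible by 11^3).


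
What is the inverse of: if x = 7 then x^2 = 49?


The inverse of (P → Q) is (¬P → ¬Q). It is equivalent to the converse, not to the original.
Here P = 'x = 7' and Q = 'x^2 = 49'.

If not (x = 7), then not (x^2 = 49).


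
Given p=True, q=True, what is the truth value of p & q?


Conjunction is true only when both operands are true.
Substitute: p=True, q=True.
True & True evaluates to True.

True


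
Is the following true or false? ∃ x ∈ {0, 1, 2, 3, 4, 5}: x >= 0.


Evaluate the predicate on each element: 0:T, 1:T, 2:T, 3:T, 4:T, 5:T.
Witness x = 0 satisfies the predicate.

T


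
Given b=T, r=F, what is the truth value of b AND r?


Conjunction is true only when both operands are true.
Substitute: b=T, r=F.
T AND F evaluates to F.

F


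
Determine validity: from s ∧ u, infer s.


This matches the form of conjunction elimination: the conclusion follows in every model of the premises.

Valid.


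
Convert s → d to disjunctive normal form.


Step 1: Rewrite s → d as ¬s ∨ d.

(¬s) ∨ d


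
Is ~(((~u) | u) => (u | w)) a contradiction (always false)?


Truth table over {u, w}:
u | w | φ
---------
False | False | True
True | False | False
False | True | False
True | True | False
Satisfying assignment at row 1: u=False, w=False gives True.

No, it is not a contradiction.


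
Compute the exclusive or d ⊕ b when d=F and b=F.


Exclusive or is true when exactly one operand is true.
Substitute: d=F, b=F.
F ⊕ F evaluates to F.

F


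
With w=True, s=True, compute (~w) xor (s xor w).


Substitute w=True, s=True:
~w = False
s xor w = True xor True = False
(~w) xor (s xor w) = False xor False = False

False


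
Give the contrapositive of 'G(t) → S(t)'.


The contrapositive of (P → Q) is (¬Q → ¬P); it is logically equivalent to the original.
Here P = 'G(t)' and Q = 'S(t)'.

If not (S(t)), then not (G(t)).


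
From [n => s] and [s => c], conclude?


Hypothetical syllogism: from (P → Q) and (Q → R), infer (P → R).
Chain the two implications through the shared middle term 's'.

n => c


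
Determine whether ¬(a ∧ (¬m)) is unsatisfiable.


Truth table over {a, m}:
a | m | φ
---------
F | F | T
T | F | F
F | T | T
T | T | T
Satisfying assignment at row 1: a=F, m=F gives T.

No, it is not a contradiction.


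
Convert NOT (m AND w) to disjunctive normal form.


Step 1: Apply De Morgan: ¬(m ∧ w) = ¬m ∨ ¬w.

(NOT m) OR (NOT w)


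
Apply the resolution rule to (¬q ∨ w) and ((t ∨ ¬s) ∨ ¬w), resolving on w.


The clauses contain complementary literals w and ¬w.
Resolution eliminates this pair and disjoins the remaining literals (merging duplicates).

((¬q ∨ ¬s) ∨ t)


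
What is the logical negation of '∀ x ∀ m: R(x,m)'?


Negation flips each quantifier (∀↔∃) and negates the inner predicate.
¬(∀ x ∀ m: φ) = ∃ x ∃ m: ¬φ.

∃ x ∃ m: ¬(R(x,m))


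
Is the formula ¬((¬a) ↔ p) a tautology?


Build the truth table over {a, p}:
a | p | φ
---------
F | F | T
T | F | F
F | T | F
T | T | T
Counterexample at row 2: with a=T, p=F, the formula is F.

No, it is not a tautology.


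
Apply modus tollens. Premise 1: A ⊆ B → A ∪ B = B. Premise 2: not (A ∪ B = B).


Modus tollens: from (P → Q) and ¬Q, infer ¬P.
Q = 'A ∪ B = B' is denied; since P → Q, P must also fail.

Not (A ⊆ B).


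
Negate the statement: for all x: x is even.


¬(for all x: φ) = there exists x: ¬φ, and ¬(there exists x: φ) = for all x: ¬φ.
Apply to the universal statement.

there exists x: NOT(x is even)


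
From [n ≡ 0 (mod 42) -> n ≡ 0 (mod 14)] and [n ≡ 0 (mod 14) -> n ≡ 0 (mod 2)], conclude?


Hypothetical syllogism: from (P → Q) and (Q → R), infer (P → R).
Chain the two implications through the shared middle term 'n ≡ 0 (mod 14)'.

n ≡ 0 (mod 42) -> n ≡ 0 (mod 2)


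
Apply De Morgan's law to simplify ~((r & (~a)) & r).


De Morgan: the negation of a conjunction is the disjunction of the negations.
Distribute ~ across &, flipping it to |, and negate each literal.

((~r) | a) | (~r)


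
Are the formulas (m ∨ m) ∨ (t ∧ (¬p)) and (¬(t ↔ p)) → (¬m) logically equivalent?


Compare truth tables:
m | p | t | φ | ψ
-----------------
F | F | F | F | T
T | F | F | T | T
F | T | F | F | T
T | T | F | T | F
F | F | T | T | T
T | F | T | T | F
F | T | T | F | T
T | T | T | T | T
They differ at row 1 (m=F, p=F, t=F): φ=F but ψ=T.

No, they are not logically equivalent.


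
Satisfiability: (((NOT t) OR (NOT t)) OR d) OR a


Search for a satisfying assignment over {a, d, t}.
Try a=F, d=F, t=F: the formula evaluates to T.
A satisfying assignment exists.

Satisfiable.


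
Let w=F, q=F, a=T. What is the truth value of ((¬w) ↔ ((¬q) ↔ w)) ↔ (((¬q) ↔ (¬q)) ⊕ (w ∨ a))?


Substitute w=F, q=F, a=T:
¬w = T
¬q = T
(¬q) ↔ w = T ↔ F = F
(¬w) ↔ ((¬q) ↔ w) = T ↔ F = F
¬q = T
¬q = T
(¬q) ↔ (¬q) = T ↔ T = T
w ∨ a = F ∨ T = T
((¬q) ↔ (¬q)) ⊕ (w ∨ a) = T ⊕ T = F
((¬w) ↔ ((¬q) ↔ w)) ↔ (((¬q) ↔ (¬q)) ⊕ (w ∨ a)) = F ↔ F = T

T


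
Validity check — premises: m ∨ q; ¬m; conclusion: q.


This matches the form of disjunctive syllogism: the conclusion follows in every model of the premises.

Valid.


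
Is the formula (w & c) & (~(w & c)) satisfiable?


Check all 4 assignments over {c, w}:
c | w | φ
---------
False | False | False
True | False | False
False | True | False
True | True | False
No assignment makes the formula true.

Unsatisfiable.


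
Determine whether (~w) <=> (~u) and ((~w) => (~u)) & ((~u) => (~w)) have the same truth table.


Compare truth tables:
u | w | φ | ψ
-------------
False | False | True | True
True | False | False | False
False | True | False | False
True | True | True | True
The columns φ and ψ agree on every row.

Yes, they are logically equivalent.


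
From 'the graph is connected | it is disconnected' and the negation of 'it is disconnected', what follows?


Disjunctive syllogism: from (P ∨ Q) and ¬P, infer Q.
One disjunct, 'it is disconnected', is ruled out; the other must hold.

the graph is connected


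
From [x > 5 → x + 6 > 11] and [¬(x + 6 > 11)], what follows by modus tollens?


Modus tollens: from (P → Q) and ¬Q, infer ¬P.
Q = 'x + 6 > 11' is denied; since P → Q, P must also fail.

Not (x > 5).


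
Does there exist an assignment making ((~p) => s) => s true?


Search for a satisfying assignment over {p, s}.
Try p=False, s=False: the formula evaluates to True.
A satisfying assignment exists.

Satisfiable.


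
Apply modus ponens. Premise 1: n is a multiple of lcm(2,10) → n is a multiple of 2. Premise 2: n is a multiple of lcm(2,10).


Modus ponens: from (P → Q) and P, infer Q.
P = 'n is a multiple of lcm(2,10)' is asserted, and P → Q holds, so Q follows.

n is a multiple of 2.


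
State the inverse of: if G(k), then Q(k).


The inverse of (P → Q) is (¬P → ¬Q). It is equivalent to the converse, not to the original.
Here P = 'G(k)' and Q = 'Q(k)'.

If not (G(k)), then not (Q(k)).


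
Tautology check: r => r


Build the truth table over {r}:
r | φ
-----
False | True
True | True
Every row evaluates to true.

Yes, it is a tautology.


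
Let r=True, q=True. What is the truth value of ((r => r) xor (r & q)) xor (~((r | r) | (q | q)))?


Substitute r=True, q=True:
r => r = True => True = True
r & q = True & True = True
(r => r) xor (r & q) = True xor True = False
r | r = True | True = True
q | q = True | True = True
(r | r) | (q | q) = True | True = True
~((r | r) | (q | q)) = False
((r => r) xor (r & q)) xor (~((r | r) | (q | q))) = False xor False = False

False


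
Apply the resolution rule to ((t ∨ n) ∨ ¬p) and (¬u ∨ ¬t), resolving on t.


The clauses contain complementary literals t and ¬t.
Resolution eliminates this pair and disjoins the remaining literals (merging duplicates).

((n ∨ ¬p) ∨ ¬u)


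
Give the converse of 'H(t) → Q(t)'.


The converse of (P → Q) is (Q → P). It is not in general equivalent to the original.
Here P = 'H(t)' and Q = 'Q(t)'.

If Q(t), then H(t).


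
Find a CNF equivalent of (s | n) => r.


Step 1: Rewrite as ¬(s ∨ n) ∨ r = (¬s ∧ ¬n) ∨ r.
Step 2: Distribute ∨ over ∧.

((~s) | r) & ((~n) | r)


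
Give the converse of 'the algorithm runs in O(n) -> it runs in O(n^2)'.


The converse of (P → Q) is (Q → P). It is not in general equivalent to the original.
Here P = 'the algorithm runs in O(n)' and Q = 'it runs in O(n^2)'.

If it runs in O(n^2), then the algorithm runs in O(n).


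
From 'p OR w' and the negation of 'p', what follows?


Disjunctive syllogism: from (P ∨ Q) and ¬P, infer Q.
One disjunct, 'p', is ruled out; the other must hold.

w


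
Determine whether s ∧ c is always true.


Build the truth table over {c, s}:
c | s | φ
---------
F | F | F
T | F | F
F | T | F
T | T | T
Counterexample at row 1: with c=F, s=F, the formula is F.

No, it is not a tautology.


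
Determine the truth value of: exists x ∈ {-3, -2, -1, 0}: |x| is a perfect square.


Evaluate the predicate on each element: -3:False, -2:False, -1:True, 0:True.
Witness x = -1 satisfies the predicate.

True
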